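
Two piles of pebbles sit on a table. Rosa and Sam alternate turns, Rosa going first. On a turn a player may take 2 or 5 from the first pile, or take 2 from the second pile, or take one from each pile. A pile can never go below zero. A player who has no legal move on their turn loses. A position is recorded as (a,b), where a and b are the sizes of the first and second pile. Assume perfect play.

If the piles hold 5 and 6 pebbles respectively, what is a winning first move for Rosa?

Move to (3,6).

Use the standard recursion: the mover loses at a terminal position; elsewhere, the mover wins exactly when some move hands the opponent an L position.
No move ever increases a pile, so every position that can arise here has a ≤ 5 and b ≤ 6; it is enough to label the cells with 0 ≤ a ≤ 5 and 0 ≤ b ≤ 6.
Every move lowers a or b (never raises either), so fill the grid row by row in increasing a, and left to right within a row: each cell's successors are then already labelled.
      b=0  b=1  b=2  b=3  b=4  b=5  b=6
a=0:    L    L    W    W    L    L    W
a=1:    L    W    W    L    L    W    W
a=2:    W    W    L    L    W    W    L
a=3:    W    L    L    W    W    L    L
a=4:    L    L    W    W    L    L    W
a=5:    W    W    W    L    W    W    W
Cells with no legal move (terminal, hence L): (0,0), (0,1), (1,0).
The remaining L cells, each justified by listing all of its moves:
(0,4): L (sole option (0,2)(W) is W)
(0,5): L (sole option (0,3)(W) is W)
(1,3): L (options (1,1)(W), (0,2)(W) are all W)
(1,4): L (options (1,2)(W), (0,3)(W) are all W)
(2,2): L (options (0,2)(W), (2,0)(W), (1,1)(W) are all W)
(2,3): L (options (0,3)(W), (2,1)(W), (1,2)(W) are all W)
(2,6): L (options (0,6)(W), (2,4)(W), (1,5)(W) are all W)
(3,1): L (options (1,1)(W), (2,0)(W) are all W)
(3,2): L (options (1,2)(W), (3,0)(W), (2,1)(W) are all W)
(3,5): L (options (1,5)(W), (3,3)(W), (2,4)(W) are all W)
(3,6): L (options (1,6)(W), (3,4)(W), (2,5)(W) are all W)
(4,0): L (sole option (2,0)(W) is W)
(4,1): L (options (2,1)(W), (3,0)(W) are all W)
(4,4): L (options (2,4)(W), (4,2)(W), (3,3)(W) are all W)
(4,5): L (options (2,5)(W), (4,3)(W), (3,4)(W) are all W)
(5,3): L (options (3,3)(W), (0,3)(W), (5,1)(W), (4,2)(W) are all W)
Every other cell has at least one move into one of the L cells above, so it is W.
From (5,6), the L positions reachable in one move are: (3,6), (4,5). Any move reaching one of these is winning.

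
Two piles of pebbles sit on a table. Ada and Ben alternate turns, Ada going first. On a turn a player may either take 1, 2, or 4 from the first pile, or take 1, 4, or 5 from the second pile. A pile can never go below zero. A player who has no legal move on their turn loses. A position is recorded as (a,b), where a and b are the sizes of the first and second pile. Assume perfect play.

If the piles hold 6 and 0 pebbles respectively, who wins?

Compute win/loss labels from the base case upward. A position with no move is L. Any other position is W if it can reach an L in one move, else L.
No move ever increases a pile, so every position that can arise here has a ≤ 6 and b ≤ 0; it is enough to label the cells with 0 ≤ a ≤ 6 and 0 ≤ b ≤ 0.
Every move lowers a or b (never raises either), so fill the grid row by row in increasing a, and left to right within a row: each cell's successors are then already labelled.
      b=0
a=0:    L
a=1:    W
a=2:    W
a=3:    L
a=4:    W
a=5:    W
a=6:    L
Cells with no legal move (terminal, hence L): (0,0).
The remaining L cells, each justified by listing all of its moves:
(3,0): L (options (2,0)(W), (1,0)(W) are all W)
(6,0): L (options (5,0)(W), (4,0)(W), (2,0)(W) are all W)
Every other cell has at least one move into one of the L cells above, so it is W.
The starting position (6,0) is L: whatever Ada does, the opponent receives a W position.

Ben wins.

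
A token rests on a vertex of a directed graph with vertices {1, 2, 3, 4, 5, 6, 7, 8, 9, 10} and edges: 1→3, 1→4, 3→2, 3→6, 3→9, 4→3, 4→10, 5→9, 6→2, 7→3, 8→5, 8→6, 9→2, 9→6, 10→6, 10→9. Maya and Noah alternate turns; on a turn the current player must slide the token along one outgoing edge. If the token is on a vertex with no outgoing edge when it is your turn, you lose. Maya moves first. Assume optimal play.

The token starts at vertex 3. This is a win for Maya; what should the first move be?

Work bottom-up. With no move the player to move loses. Otherwise the position is W if at least one move leads to an L position for the opponent, and L if every move leads to a W.
Every edge goes from a vertex to one that appears earlier in the order 2, 6, 9, 3, 10, 5, 4, 7, 1, 8, so processing vertices in that order labels each vertex after all of its successors.
2: no outgoing edge → L
6: reaches L-position 2 → W
9: reaches L-position 2 → W
3: reaches L-position 2 → W
10: only reaches 9(W), 6(W), all W → L
5: only reaches 9(W), which is W → L
4: reaches L-position 10 → W
7: only reaches 3(W), which is W → L
1: only reaches 4(W), 3(W), all W → L
8: reaches L-position 5 → W
From 3, the L positions reachable in one move are: 2.

Move to 2.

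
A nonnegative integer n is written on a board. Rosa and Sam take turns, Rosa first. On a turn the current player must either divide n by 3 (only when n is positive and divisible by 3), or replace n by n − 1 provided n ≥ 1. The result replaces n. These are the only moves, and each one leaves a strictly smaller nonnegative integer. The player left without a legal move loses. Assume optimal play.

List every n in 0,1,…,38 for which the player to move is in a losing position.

0, 2, 4, 7, 9, 11, 13, 15, 17, 19, 22, 24, 26, 28, 30, 32, 34, 36, 38

Build the W/L table. Terminal = L. A non-terminal position is W if it has a move to some L; otherwise it is L.
n=0: no move → L
n=1: can move to 0, which is L ⇒ W
n=2: the only move is to 1(W), a W ⇒ L
n=3: can move to 2, which is L ⇒ W
n=4: the only move is to 3(W), a W ⇒ L
n=5: can move to 4, which is L ⇒ W
n=6: can move to 2, which is L ⇒ W
n=7: the only move is to 6(W), a W ⇒ L
n=8: can move to 7, which is L ⇒ W
n=9: moves to 3(W), 8(W); every one is W ⇒ L
n=10: can move to 9, which is L ⇒ W
n=11: the only move is to 10(W), a W ⇒ L
n=12: can move to 4, which is L ⇒ W
n=13: the only move is to 12(W), a W ⇒ L
n=14: can move to 13, which is L ⇒ W
n=15: moves to 5(W), 14(W); every one is W ⇒ L
n=16: can move to 15, which is L ⇒ W
n=17: the only move is to 16(W), a W ⇒ L
n=18: can move to 17, which is L ⇒ W
n=19: the only move is to 18(W), a W ⇒ L
n=20: can move to 19, which is L ⇒ W
n=21: can move to 7, which is L ⇒ W
n=22: the only move is to 21(W), a W ⇒ L
n=23: can move to 22, which is L ⇒ W
n=24: moves to 8(W), 23(W); every one is W ⇒ L
n=25: can move to 24, which is L ⇒ W
n=26: the only move is to 25(W), a W ⇒ L
n=27: can move to 9, which is L ⇒ W
n=28: the only move is to 27(W), a W ⇒ L
n=29: can move to 28, which is L ⇒ W
n=30: moves to 10(W), 29(W); every one is W ⇒ L
n=31: can move to 30, which is L ⇒ W
n=32: the only move is to 31(W), a W ⇒ L
n=33: can move to 11, which is L ⇒ W
n=34: the only move is to 33(W), a W ⇒ L
n=35: can move to 34, which is L ⇒ W
n=36: moves to 12(W), 35(W); every one is W ⇒ L
n=37: can move to 36, which is L ⇒ W
n=38: the only move is to 37(W), a W ⇒ L
Reading off the rows marked L gives the requested list; there are 19 such values of n.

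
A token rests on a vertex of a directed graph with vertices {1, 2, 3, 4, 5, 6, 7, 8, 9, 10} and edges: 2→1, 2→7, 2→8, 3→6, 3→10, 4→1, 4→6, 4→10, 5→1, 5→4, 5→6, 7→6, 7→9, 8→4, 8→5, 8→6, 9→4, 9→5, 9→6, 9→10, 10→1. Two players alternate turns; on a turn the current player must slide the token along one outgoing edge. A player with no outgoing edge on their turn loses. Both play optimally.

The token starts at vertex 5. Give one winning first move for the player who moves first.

Move to 1.

Compute win/loss labels from the base case upward. A position with no move is L. Any other position is W if it can reach an L in one move, else L.
Every edge goes from a vertex to one that appears earlier in the order 6, 1, 10, 4, 5, 3, 8, 9, 7, 2, so processing vertices in that order labels each vertex after all of its successors.
6: no outgoing edge → L
1: no outgoing edge → L
10: →1(L), so W
4: →1(L), so W
5: →1(L), so W
3: →6(L), so W
8: →6(L), so W
9: →6(L), so W
7: →6(L), so W
2: →1(L), so W
From 5, the L positions reachable in one move are: 1, 6. Any move reaching one of these is winning.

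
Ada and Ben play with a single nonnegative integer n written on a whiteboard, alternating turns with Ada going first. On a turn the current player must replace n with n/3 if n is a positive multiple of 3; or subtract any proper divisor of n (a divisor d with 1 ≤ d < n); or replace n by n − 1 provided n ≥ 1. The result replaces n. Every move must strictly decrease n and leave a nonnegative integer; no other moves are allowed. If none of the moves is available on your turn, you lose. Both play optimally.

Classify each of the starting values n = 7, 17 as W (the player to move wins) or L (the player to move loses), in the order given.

7: L, 17: W

Classify positions by backward induction: terminal positions (no move available) are L. From any other position, the mover wins iff some move reaches an L.
n=0: no move → L
n=1: can move to 0, which is L ⇒ W
n=2: the only move is to 1(W), a W ⇒ L
n=3: can move to 2, which is L ⇒ W
n=4: can move to 2, which is L ⇒ W
n=5: the only move is to 4(W), a W ⇒ L
n=6: can move to 2, which is L ⇒ W
n=7: the only move is to 6(W), a W ⇒ L
n=8: can move to 7, which is L ⇒ W
n=9: moves to 3(W), 6(W), 8(W); every one is W ⇒ L
n=10: can move to 5, which is L ⇒ W
n=11: the only move is to 10(W), a W ⇒ L
n=12: can move to 9, which is L ⇒ W
n=13: the only move is to 12(W), a W ⇒ L
n=14: can move to 7, which is L ⇒ W
n=15: can move to 5, which is L ⇒ W
n=16: moves to 8(W), 12(W), 14(W), 15(W); every one is W ⇒ L
n=17: can move to 16, which is L ⇒ W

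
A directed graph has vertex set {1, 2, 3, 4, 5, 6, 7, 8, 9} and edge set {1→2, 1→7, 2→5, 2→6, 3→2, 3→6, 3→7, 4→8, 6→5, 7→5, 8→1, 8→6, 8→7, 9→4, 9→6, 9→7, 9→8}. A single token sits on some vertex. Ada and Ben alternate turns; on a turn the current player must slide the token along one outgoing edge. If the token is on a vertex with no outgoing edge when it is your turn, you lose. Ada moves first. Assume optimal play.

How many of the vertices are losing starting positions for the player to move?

4

Label each position W (a win for the player to move) or L (a loss). A position with no legal move is L; any other position is W exactly when some move reaches an L, and L when every move reaches a W.
Every edge goes from a vertex to one that appears earlier in the order 5, 6, 7, 2, 1, 8, 4, 9, 3, so processing vertices in that order labels each vertex after all of its successors.
5: no outgoing edge → L
6: →5(L), so W
7: →5(L), so W
2: →5(L), so W
1: →2(W), 7(W) — all W, so L
8: →1(L), so W
4: →8(W) only, which is W, so L
9: →4(L), so W
3: →2(W), 7(W), 6(W) — all W, so L
The L vertices are 1, 3, 4, 5; that is 4 in all.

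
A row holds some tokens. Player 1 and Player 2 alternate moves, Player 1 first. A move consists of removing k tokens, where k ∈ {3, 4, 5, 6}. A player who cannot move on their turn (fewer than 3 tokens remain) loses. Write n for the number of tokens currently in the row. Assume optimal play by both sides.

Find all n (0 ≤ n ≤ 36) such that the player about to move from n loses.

Positions with no move are L. A position that does have a move is losing for the player to move precisely when every available move leads to a winning position for the opponent. Fill in the labels:
n=0: no move → L
n=1: no move → L
n=2: no move → L
n=3: W (go to 0, an L position)
n=4: W (go to 1, an L position)
n=5: W (go to 2, an L position)
n=6: W (go to 2, an L position)
n=7: W (go to 2, an L position)
n=8: W (go to 2, an L position)
n=9: L (options 6(W), 5(W), 4(W), 3(W) are all W)
n=10: L (options 7(W), 6(W), 5(W), 4(W) are all W)
n=11: L (options 8(W), 7(W), 6(W), 5(W) are all W)
n=12: W (go to 9, an L position)
n=13: W (go to 10, an L position)
n=14: W (go to 11, an L position)
n=15: W (go to 11, an L position)
n=16: W (go to 11, an L position)
n=17: W (go to 11, an L position)
n=18: L (options 15(W), 14(W), 13(W), 12(W) are all W)
n=19: L (options 16(W), 15(W), 14(W), 13(W) are all W)
n=20: L (options 17(W), 16(W), 15(W), 14(W) are all W)
n=21: W (go to 18, an L position)
n=22: W (go to 19, an L position)
n=23: W (go to 20, an L position)
n=24: W (go to 20, an L position)
n=25: W (go to 20, an L position)
n=26: W (go to 20, an L position)
n=27: L (options 24(W), 23(W), 22(W), 21(W) are all W)
n=28: L (options 25(W), 24(W), 23(W), 22(W) are all W)
n=29: L (options 26(W), 25(W), 24(W), 23(W) are all W)
n=30: W (go to 27, an L position)
n=31: W (go to 28, an L position)
n=32: W (go to 29, an L position)
n=33: W (go to 29, an L position)
n=34: W (go to 29, an L position)
n=35: W (go to 29, an L position)
n=36: L (options 33(W), 32(W), 31(W), 30(W) are all W)
The losing starting values of n are exactly the entries labelled L in this table (13 of them).

0, 1, 2, 9, 10, 11, 18, 19, 20, 27, 28, 29, 36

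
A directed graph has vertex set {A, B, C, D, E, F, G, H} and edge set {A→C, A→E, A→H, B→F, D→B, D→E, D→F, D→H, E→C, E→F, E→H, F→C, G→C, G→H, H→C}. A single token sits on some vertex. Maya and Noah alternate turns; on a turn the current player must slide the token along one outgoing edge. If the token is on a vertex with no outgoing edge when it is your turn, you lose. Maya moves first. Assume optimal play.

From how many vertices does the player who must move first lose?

2

Use the standard recursion: the mover loses at a terminal position; elsewhere, the mover wins exactly when some move hands the opponent an L position.
Every edge goes from a vertex to one that appears earlier in the order C, F, H, E, A, G, B, D, so processing vertices in that order labels each vertex after all of its successors.
C: no outgoing edge → L
F: can move to C, which is L ⇒ W
H: can move to C, which is L ⇒ W
E: can move to C, which is L ⇒ W
A: can move to C, which is L ⇒ W
G: can move to C, which is L ⇒ W
B: the only move is to F(W), a W ⇒ L
D: can move to B, which is L ⇒ W
The L vertices are B, C; that is 2 in all.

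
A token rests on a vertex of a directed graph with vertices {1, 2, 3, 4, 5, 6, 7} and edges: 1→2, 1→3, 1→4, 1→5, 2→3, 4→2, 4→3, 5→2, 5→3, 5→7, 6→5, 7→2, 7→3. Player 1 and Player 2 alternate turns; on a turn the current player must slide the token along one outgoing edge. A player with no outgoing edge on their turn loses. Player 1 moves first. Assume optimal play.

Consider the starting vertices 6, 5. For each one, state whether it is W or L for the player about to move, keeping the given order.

6: L, 5: W

Use the standard recursion: the mover loses at a terminal position; elsewhere, the mover wins exactly when some move hands the opponent an L position.
Every edge goes from a vertex to one that appears earlier in the order 3, 2, 7, 5, 6, 4, 1, so processing vertices in that order labels each vertex after all of its successors.
3: no outgoing edge → L
2: can move to 3, which is L ⇒ W
7: can move to 3, which is L ⇒ W
5: can move to 3, which is L ⇒ W
6: the only move is to 5(W), a W ⇒ L
4: can move to 3, which is L ⇒ W
1: can move to 3, which is L ⇒ W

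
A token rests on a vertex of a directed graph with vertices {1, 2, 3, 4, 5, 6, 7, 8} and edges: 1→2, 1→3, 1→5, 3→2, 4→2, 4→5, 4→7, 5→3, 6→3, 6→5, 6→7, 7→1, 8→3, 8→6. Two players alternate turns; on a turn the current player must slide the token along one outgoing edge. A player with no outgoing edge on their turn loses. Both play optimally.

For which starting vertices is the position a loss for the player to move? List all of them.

Use the standard recursion: the mover loses at a terminal position; elsewhere, the mover wins exactly when some move hands the opponent an L position.
Every edge goes from a vertex to one that appears earlier in the order 2, 3, 5, 1, 7, 4, 6, 8, so processing vertices in that order labels each vertex after all of its successors.
2: no outgoing edge → L
3: reaches L-position 2 → W
5: only reaches 3(W), which is W → L
1: reaches L-position 5 → W
7: only reaches 1(W), which is W → L
4: reaches L-position 7 → W
6: reaches L-position 7 → W
8: only reaches 6(W), 3(W), all W → L
Reading off the rows marked L gives the requested list; there are 4 such vertices.

2, 5, 7, 8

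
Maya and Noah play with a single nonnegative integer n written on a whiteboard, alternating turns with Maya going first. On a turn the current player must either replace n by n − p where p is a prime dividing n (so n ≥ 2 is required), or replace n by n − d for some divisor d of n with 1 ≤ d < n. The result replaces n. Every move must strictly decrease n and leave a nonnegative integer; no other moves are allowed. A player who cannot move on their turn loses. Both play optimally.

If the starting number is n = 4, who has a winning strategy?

Use the standard recursion: the mover loses at a terminal position; elsewhere, the mover wins exactly when some move hands the opponent an L position.
n=0: no move → L
n=1: no move → L
n=2: reaches L-position 0 → W
n=3: reaches L-position 0 → W
n=4: only reaches 2(W), 3(W), all W → L
Every move from 4 reaches a W position, so the mover loses.

Noah wins.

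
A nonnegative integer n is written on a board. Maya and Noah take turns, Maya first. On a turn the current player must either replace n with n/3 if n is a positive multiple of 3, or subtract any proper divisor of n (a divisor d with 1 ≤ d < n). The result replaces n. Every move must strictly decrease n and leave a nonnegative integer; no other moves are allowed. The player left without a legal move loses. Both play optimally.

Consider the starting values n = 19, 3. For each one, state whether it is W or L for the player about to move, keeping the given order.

19: L, 3: W

Positions with no move are L. A position that does have a move is losing for the player to move precisely when every available move leads to a winning position for the opponent. Fill in the labels:
n=0: no move → L
n=1: no move → L
n=2: →1(L), so W
n=3: →1(L), so W
n=4: →2(W), 3(W) — all W, so L
n=5: →4(L), so W
n=6: →4(L), so W
n=7: →6(W) only, which is W, so L
n=8: →4(L), so W
n=9: →3(W), 6(W), 8(W) — all W, so L
n=10: →9(L), so W
n=11: →10(W) only, which is W, so L
n=12: →4(L), so W
n=13: →12(W) only, which is W, so L
n=14: →7(L), so W
n=15: →5(W), 10(W), 12(W), 14(W) — all W, so L
n=16: →15(L), so W
n=17: →16(W) only, which is W, so L
n=18: →9(L), so W
n=19: →18(W) only, which is W, so L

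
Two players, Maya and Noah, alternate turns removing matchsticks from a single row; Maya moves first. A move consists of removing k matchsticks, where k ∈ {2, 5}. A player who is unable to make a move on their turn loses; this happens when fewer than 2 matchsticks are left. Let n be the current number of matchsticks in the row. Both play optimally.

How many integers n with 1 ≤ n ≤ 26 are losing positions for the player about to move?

11

Build the W/L table. Terminal = L. A non-terminal position is W if it has a move to some L; otherwise it is L.
n=0: no move → L
n=1: no move → L
n=2: reaches L-position 0 → W
n=3: reaches L-position 1 → W
n=4: only reaches 2(W), which is W → L
n=5: reaches L-position 0 → W
n=6: reaches L-position 4 → W
n=7: only reaches 5(W), 2(W), all W → L
n=8: only reaches 6(W), 3(W), all W → L
n=9: reaches L-position 7 → W
n=10: reaches L-position 8 → W
n=11: only reaches 9(W), 6(W), all W → L
n=12: reaches L-position 7 → W
n=13: reaches L-position 11 → W
n=14: only reaches 12(W), 9(W), all W → L
n=15: only reaches 13(W), 10(W), all W → L
n=16: reaches L-position 14 → W
n=17: reaches L-position 15 → W
n=18: only reaches 16(W), 13(W), all W → L
n=19: reaches L-position 14 → W
n=20: reaches L-position 18 → W
n=21: only reaches 19(W), 16(W), all W → L
n=22: only reaches 20(W), 17(W), all W → L
n=23: reaches L-position 21 → W
n=24: reaches L-position 22 → W
n=25: only reaches 23(W), 20(W), all W → L
n=26: reaches L-position 21 → W
L entries with 1 ≤ n ≤ 26 (n=0 is outside the asked range and is not counted): n = 1, 4, 7, 8, 11, 14, 15, 18, 21, 22, 25; that makes 11.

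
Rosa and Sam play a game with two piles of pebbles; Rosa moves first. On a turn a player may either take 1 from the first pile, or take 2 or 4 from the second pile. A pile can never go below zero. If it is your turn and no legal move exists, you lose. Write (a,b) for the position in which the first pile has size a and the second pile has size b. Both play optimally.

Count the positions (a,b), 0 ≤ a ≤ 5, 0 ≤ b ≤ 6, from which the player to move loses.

Label each position W (a win for the player to move) or L (a loss). A position with no legal move is L; any other position is W exactly when some move reaches an L, and L when every move reaches a W.
Every move lowers a or b (never raises either), so fill the grid row by row in increasing a, and left to right within a row: each cell's successors are then already labelled.
      b=0  b=1  b=2  b=3  b=4  b=5  b=6
a=0:    L    L    W    W    W    W    L
a=1:    W    W    L    L    W    W    W
a=2:    L    L    W    W    W    W    L
a=3:    W    W    L    L    W    W    W
a=4:    L    L    W    W    W    W    L
a=5:    W    W    L    L    W    W    W
Cells with no legal move (terminal, hence L): (0,0), (0,1).
The remaining L cells, each justified by listing all of its moves:
(0,6): →(0,4)(W), (0,2)(W) — all W, so L
(1,2): →(0,2)(W), (1,0)(W) — all W, so L
(1,3): →(0,3)(W), (1,1)(W) — all W, so L
(2,0): →(1,0)(W) only, which is W, so L
(2,1): →(1,1)(W) only, which is W, so L
(2,6): →(1,6)(W), (2,4)(W), (2,2)(W) — all W, so L
(3,2): →(2,2)(W), (3,0)(W) — all W, so L
(3,3): →(2,3)(W), (3,1)(W) — all W, so L
(4,0): →(3,0)(W) only, which is W, so L
(4,1): →(3,1)(W) only, which is W, so L
(4,6): →(3,6)(W), (4,4)(W), (4,2)(W) — all W, so L
(5,2): →(4,2)(W), (5,0)(W) — all W, so L
(5,3): →(4,3)(W), (5,1)(W) — all W, so L
Every other cell has at least one move into one of the L cells above, so it is W.
L cells per row: a=0: 3, a=1: 2, a=2: 3, a=3: 2, a=4: 3, a=5: 2; total 15.

15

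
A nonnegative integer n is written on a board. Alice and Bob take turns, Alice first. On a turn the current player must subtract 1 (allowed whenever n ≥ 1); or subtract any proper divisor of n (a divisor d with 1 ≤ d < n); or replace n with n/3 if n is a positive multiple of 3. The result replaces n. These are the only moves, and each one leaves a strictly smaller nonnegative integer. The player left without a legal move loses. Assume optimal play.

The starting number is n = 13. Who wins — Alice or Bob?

Use the standard recursion: the mover loses at a terminal position; elsewhere, the mover wins exactly when some move hands the opponent an L position.
n=0: no move → L
n=1: W (go to 0, an L position)
n=2: L (sole option 1(W) is W)
n=3: W (go to 2, an L position)
n=4: W (go to 2, an L position)
n=5: L (sole option 4(W) is W)
n=6: W (go to 2, an L position)
n=7: L (sole option 6(W) is W)
n=8: W (go to 7, an L position)
n=9: L (options 3(W), 6(W), 8(W) are all W)
n=10: W (go to 5, an L position)
n=11: L (sole option 10(W) is W)
n=12: W (go to 9, an L position)
n=13: L (sole option 12(W) is W)
Every move from 13 reaches a W position, so the mover loses.

Bob wins.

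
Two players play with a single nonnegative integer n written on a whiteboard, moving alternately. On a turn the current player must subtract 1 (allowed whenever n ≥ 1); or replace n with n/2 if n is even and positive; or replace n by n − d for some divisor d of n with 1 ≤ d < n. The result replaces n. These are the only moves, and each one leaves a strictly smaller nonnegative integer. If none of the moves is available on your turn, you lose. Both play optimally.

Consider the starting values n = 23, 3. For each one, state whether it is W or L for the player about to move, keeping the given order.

Build the W/L table. Terminal = L. A non-terminal position is W if it has a move to some L; otherwise it is L.
n=0: no move → L
n=1: reaches L-position 0 → W
n=2: only reaches 1(W), which is W → L
n=3: reaches L-position 2 → W
n=4: reaches L-position 2 → W
n=5: only reaches 4(W), which is W → L
n=6: reaches L-position 5 → W
n=7: only reaches 6(W), which is W → L
n=8: reaches L-position 7 → W
n=9: only reaches 6(W), 8(W), all W → L
n=10: reaches L-position 5 → W
n=11: only reaches 10(W), which is W → L
n=12: reaches L-position 9 → W
n=13: only reaches 12(W), which is W → L
n=14: reaches L-position 7 → W
n=15: only reaches 10(W), 12(W), 14(W), all W → L
n=16: reaches L-position 15 → W
n=17: only reaches 16(W), which is W → L
n=18: reaches L-position 9 → W
n=19: only reaches 18(W), which is W → L
n=20: reaches L-position 15 → W
n=21: only reaches 14(W), 18(W), 20(W), all W → L
n=22: reaches L-position 11 → W
n=23: only reaches 22(W), which is W → L

23: L, 3: W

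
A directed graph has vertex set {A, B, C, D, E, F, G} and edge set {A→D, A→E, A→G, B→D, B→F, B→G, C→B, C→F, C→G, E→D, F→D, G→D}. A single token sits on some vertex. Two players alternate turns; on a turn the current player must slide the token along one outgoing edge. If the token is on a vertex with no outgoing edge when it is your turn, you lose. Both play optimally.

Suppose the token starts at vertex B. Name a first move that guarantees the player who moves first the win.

Move to D.

Positions with no move are L. A position that does have a move is losing for the player to move precisely when every available move leads to a winning position for the opponent. Fill in the labels:
Every edge goes from a vertex to one that appears earlier in the order D, G, E, F, A, B, C, so processing vertices in that order labels each vertex after all of its successors.
D: no outgoing edge → L
G: →D(L), so W
E: →D(L), so W
F: →D(L), so W
A: →D(L), so W
B: →D(L), so W
C: →B(W), F(W), G(W) — all W, so L
From B, the L positions reachable in one move are: D.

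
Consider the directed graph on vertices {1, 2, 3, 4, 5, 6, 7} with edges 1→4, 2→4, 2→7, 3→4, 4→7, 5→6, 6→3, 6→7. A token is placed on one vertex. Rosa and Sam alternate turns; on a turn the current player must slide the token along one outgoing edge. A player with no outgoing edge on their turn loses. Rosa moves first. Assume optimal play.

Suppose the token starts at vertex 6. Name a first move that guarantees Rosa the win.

Classify positions by backward induction: terminal positions (no move available) are L. From any other position, the mover wins iff some move reaches an L.
Every edge goes from a vertex to one that appears earlier in the order 7, 4, 3, 6, 1, 5, 2, so processing vertices in that order labels each vertex after all of its successors.
7: no outgoing edge → L
4: reaches L-position 7 → W
3: only reaches 4(W), which is W → L
6: reaches L-position 3 → W
1: only reaches 4(W), which is W → L
5: only reaches 6(W), which is W → L
2: reaches L-position 7 → W
From 6, the L positions reachable in one move are: 3, 7. Any move reaching one of these is winning.

Move to 3.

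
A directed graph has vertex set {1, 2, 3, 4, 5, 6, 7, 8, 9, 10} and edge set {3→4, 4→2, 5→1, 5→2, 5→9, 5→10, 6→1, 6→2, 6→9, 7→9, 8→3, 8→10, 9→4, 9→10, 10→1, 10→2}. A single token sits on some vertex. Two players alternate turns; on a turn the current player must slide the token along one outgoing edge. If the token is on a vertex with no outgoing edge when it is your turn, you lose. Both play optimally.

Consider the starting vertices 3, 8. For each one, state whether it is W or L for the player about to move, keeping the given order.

Classify positions by backward induction: terminal positions (no move available) are L. From any other position, the mover wins iff some move reaches an L.
Every edge goes from a vertex to one that appears earlier in the order 2, 1, 10, 4, 9, 6, 5, 3, 7, 8, so processing vertices in that order labels each vertex after all of its successors.
2: no outgoing edge → L
1: no outgoing edge → L
10: W (go to 1, an L position)
4: W (go to 2, an L position)
9: L (options 4(W), 10(W) are all W)
6: W (go to 9, an L position)
5: W (go to 9, an L position)
3: L (sole option 4(W) is W)
7: W (go to 9, an L position)
8: W (go to 3, an L position)

3: L, 8: W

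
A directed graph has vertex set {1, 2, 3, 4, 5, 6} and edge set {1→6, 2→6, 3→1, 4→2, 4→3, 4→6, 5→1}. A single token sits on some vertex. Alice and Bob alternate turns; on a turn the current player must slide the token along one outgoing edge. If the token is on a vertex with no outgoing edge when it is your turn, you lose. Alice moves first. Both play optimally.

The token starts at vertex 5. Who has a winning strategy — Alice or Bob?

Build the W/L table. Terminal = L. A non-terminal position is W if it has a move to some L; otherwise it is L.
Every edge goes from a vertex to one that appears earlier in the order 6, 2, 1, 3, 4, 5, so processing vertices in that order labels each vertex after all of its successors.
6: no outgoing edge → L
2: →6(L), so W
1: →6(L), so W
3: →1(W) only, which is W, so L
4: →3(L), so W
5: →1(W) only, which is W, so L
Every move from 5 reaches a W position, so the mover loses.

Bob wins.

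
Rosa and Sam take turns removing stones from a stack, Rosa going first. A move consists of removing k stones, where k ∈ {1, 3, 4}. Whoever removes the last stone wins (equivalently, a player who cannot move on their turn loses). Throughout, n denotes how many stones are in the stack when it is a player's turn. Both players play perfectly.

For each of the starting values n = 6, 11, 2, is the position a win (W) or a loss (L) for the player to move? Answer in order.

Label each position W (a win for the player to move) or L (a loss). A position with no legal move is L; any other position is W exactly when some move reaches an L, and L when every move reaches a W.
n=0: no move → L
n=1: W (go to 0, an L position)
n=2: L (sole option 1(W) is W)
n=3: W (go to 2, an L position)
n=4: W (go to 0, an L position)
n=5: W (go to 2, an L position)
n=6: W (go to 2, an L position)
n=7: L (options 6(W), 4(W), 3(W) are all W)
n=8: W (go to 7, an L position)
n=9: L (options 8(W), 6(W), 5(W) are all W)
n=10: W (go to 9, an L position)
n=11: W (go to 7, an L position)

6: W, 11: W, 2: L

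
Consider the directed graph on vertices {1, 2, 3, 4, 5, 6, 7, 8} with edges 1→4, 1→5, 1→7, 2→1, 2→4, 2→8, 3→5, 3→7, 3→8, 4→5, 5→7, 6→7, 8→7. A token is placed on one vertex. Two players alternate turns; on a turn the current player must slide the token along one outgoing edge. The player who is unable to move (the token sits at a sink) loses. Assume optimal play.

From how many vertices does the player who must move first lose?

2

Classify positions by backward induction: terminal positions (no move available) are L. From any other position, the mover wins iff some move reaches an L.
Every edge goes from a vertex to one that appears earlier in the order 7, 5, 4, 8, 1, 2, 6, 3, so processing vertices in that order labels each vertex after all of its successors.
7: no outgoing edge → L
5: →7(L), so W
4: →5(W) only, which is W, so L
8: →7(L), so W
1: →4(L), so W
2: →4(L), so W
6: →7(L), so W
3: →7(L), so W
The L vertices are 4, 7; that is 2 in all.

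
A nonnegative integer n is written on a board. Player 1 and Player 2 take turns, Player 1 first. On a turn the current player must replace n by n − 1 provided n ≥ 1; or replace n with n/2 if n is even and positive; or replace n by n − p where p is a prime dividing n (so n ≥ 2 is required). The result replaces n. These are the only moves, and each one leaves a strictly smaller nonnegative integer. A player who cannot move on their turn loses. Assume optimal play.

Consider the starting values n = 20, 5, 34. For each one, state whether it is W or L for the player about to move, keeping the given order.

Label each position W (a win for the player to move) or L (a loss). A position with no legal move is L; any other position is W exactly when some move reaches an L, and L when every move reaches a W.
n=0: no move → L
n=1: →0(L), so W
n=2: →0(L), so W
n=3: →0(L), so W
n=4: →2(W), 3(W) — all W, so L
n=5: →0(L), so W
n=6: →4(L), so W
n=7: →0(L), so W
n=8: →4(L), so W
n=9: →6(W), 8(W) — all W, so L
n=10: →9(L), so W
n=11: →0(L), so W
n=12: →9(L), so W
n=13: →0(L), so W
n=14: →7(W), 12(W), 13(W) — all W, so L
n=15: →14(L), so W
n=16: →14(L), so W
n=17: →0(L), so W
n=18: →9(L), so W
n=19: →0(L), so W
n=20: →10(W), 15(W), 18(W), 19(W) — all W, so L
n=21: →14(L), so W
n=22: →20(L), so W
n=23: →0(L), so W
n=24: →12(W), 21(W), 22(W), 23(W) — all W, so L
n=25: →20(L), so W
n=26: →24(L), so W
n=27: →24(L), so W
n=28: →14(L), so W
n=29: →0(L), so W
n=30: →15(W), 25(W), 27(W), 28(W), 29(W) — all W, so L
n=31: →0(L), so W
n=32: →30(L), so W
n=33: →30(L), so W
n=34: →17(W), 32(W), 33(W) — all W, so L

20: L, 5: W, 34: L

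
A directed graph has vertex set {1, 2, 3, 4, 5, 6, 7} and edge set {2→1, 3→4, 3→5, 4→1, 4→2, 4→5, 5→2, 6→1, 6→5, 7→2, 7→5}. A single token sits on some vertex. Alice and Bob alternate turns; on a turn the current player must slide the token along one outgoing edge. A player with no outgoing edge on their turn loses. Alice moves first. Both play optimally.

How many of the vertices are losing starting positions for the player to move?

Compute win/loss labels from the base case upward. A position with no move is L. Any other position is W if it can reach an L in one move, else L.
Every edge goes from a vertex to one that appears earlier in the order 1, 2, 5, 6, 4, 7, 3, so processing vertices in that order labels each vertex after all of its successors.
1: no outgoing edge → L
2: →1(L), so W
5: →2(W) only, which is W, so L
6: →5(L), so W
4: →5(L), so W
7: →5(L), so W
3: →5(L), so W
The L vertices are 1, 5; that is 2 in all.

2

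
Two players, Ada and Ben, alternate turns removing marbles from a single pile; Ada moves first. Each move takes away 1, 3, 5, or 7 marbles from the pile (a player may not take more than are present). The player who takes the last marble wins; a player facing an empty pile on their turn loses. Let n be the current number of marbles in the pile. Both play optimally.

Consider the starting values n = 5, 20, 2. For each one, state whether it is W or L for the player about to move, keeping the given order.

Compute win/loss labels from the base case upward. A position with no move is L. Any other position is W if it can reach an L in one move, else L.
n=0: no move → L
n=1: reaches L-position 0 → W
n=2: only reaches 1(W), which is W → L
n=3: reaches L-position 2 → W
n=4: only reaches 3(W), 1(W), all W → L
n=5: reaches L-position 4 → W
n=6: only reaches 5(W), 3(W), 1(W), all W → L
n=7: reaches L-position 6 → W
n=8: only reaches 7(W), 5(W), 3(W), 1(W), all W → L
n=9: reaches L-position 8 → W
n=10: only reaches 9(W), 7(W), 5(W), 3(W), all W → L
n=11: reaches L-position 10 → W
n=12: only reaches 11(W), 9(W), 7(W), 5(W), all W → L
n=13: reaches L-position 12 → W
n=14: only reaches 13(W), 11(W), 9(W), 7(W), all W → L
n=15: reaches L-position 14 → W
n=16: only reaches 15(W), 13(W), 11(W), 9(W), all W → L
n=17: reaches L-position 16 → W
n=18: only reaches 17(W), 15(W), 13(W), 11(W), all W → L
n=19: reaches L-position 18 → W
n=20: only reaches 19(W), 17(W), 15(W), 13(W), all W → L

5: W, 20: L, 2: L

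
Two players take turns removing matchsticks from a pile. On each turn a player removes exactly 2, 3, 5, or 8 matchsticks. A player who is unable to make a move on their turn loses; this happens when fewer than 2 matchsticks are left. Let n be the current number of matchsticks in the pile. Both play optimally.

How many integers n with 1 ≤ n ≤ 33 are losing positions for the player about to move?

7

Use the standard recursion: the mover loses at a terminal position; elsewhere, the mover wins exactly when some move hands the opponent an L position.
n=0: no move → L
n=1: no move → L
n=2: reaches L-position 0 → W
n=3: reaches L-position 1 → W
n=4: reaches L-position 1 → W
n=5: reaches L-position 0 → W
n=6: reaches L-position 1 → W
n=7: only reaches 5(W), 4(W), 2(W), all W → L
n=8: reaches L-position 0 → W
n=9: reaches L-position 7 → W
n=10: reaches L-position 7 → W
n=11: only reaches 9(W), 8(W), 6(W), 3(W), all W → L
n=12: reaches L-position 7 → W
n=13: reaches L-position 11 → W
n=14: reaches L-position 11 → W
n=15: reaches L-position 7 → W
n=16: reaches L-position 11 → W
n=17: only reaches 15(W), 14(W), 12(W), 9(W), all W → L
n=18: only reaches 16(W), 15(W), 13(W), 10(W), all W → L
n=19: reaches L-position 17 → W
n=20: reaches L-position 18 → W
n=21: reaches L-position 18 → W
n=22: reaches L-position 17 → W
n=23: reaches L-position 18 → W
n=24: only reaches 22(W), 21(W), 19(W), 16(W), all W → L
n=25: reaches L-position 17 → W
n=26: reaches L-position 24 → W
n=27: reaches L-position 24 → W
n=28: only reaches 26(W), 25(W), 23(W), 20(W), all W → L
n=29: reaches L-position 24 → W
n=30: reaches L-position 28 → W
n=31: reaches L-position 28 → W
n=32: reaches L-position 24 → W
n=33: reaches L-position 28 → W
L entries with 1 ≤ n ≤ 33 (n=0 is outside the asked range and is not counted): n = 1, 7, 11, 17, 18, 24, 28; that makes 7.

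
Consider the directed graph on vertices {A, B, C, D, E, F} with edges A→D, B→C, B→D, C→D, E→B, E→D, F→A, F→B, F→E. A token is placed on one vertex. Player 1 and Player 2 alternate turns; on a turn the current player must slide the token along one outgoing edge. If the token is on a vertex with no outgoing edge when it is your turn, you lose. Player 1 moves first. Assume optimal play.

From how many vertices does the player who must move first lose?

Build the W/L table. Terminal = L. A non-terminal position is W if it has a move to some L; otherwise it is L.
Every edge goes from a vertex to one that appears earlier in the order D, A, C, B, E, F, so processing vertices in that order labels each vertex after all of its successors.
D: no outgoing edge → L
A: reaches L-position D → W
C: reaches L-position D → W
B: reaches L-position D → W
E: reaches L-position D → W
F: only reaches E(W), B(W), A(W), all W → L
The L vertices are D, F; that is 2 in all.

2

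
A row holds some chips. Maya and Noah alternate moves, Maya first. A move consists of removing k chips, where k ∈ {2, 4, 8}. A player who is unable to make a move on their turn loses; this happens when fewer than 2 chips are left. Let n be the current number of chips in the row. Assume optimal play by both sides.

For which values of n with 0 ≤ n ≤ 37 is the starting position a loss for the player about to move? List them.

0, 1, 6, 7, 12, 13, 18, 19, 24, 25, 30, 31, 36, 37

Work bottom-up. With no move the player to move loses. Otherwise the position is W if at least one move leads to an L position for the opponent, and L if every move leads to a W.
n=0: no move → L
n=1: no move → L
n=2: can move to 0, which is L ⇒ W
n=3: can move to 1, which is L ⇒ W
n=4: can move to 0, which is L ⇒ W
n=5: can move to 1, which is L ⇒ W
n=6: moves to 4(W), 2(W); every one is W ⇒ L
n=7: moves to 5(W), 3(W); every one is W ⇒ L
n=8: can move to 6, which is L ⇒ W
n=9: can move to 7, which is L ⇒ W
n=10: can move to 6, which is L ⇒ W
n=11: can move to 7, which is L ⇒ W
n=12: moves to 10(W), 8(W), 4(W); every one is W ⇒ L
n=13: moves to 11(W), 9(W), 5(W); every one is W ⇒ L
n=14: can move to 12, which is L ⇒ W
n=15: can move to 13, which is L ⇒ W
n=16: can move to 12, which is L ⇒ W
n=17: can move to 13, which is L ⇒ W
n=18: moves to 16(W), 14(W), 10(W); every one is W ⇒ L
n=19: moves to 17(W), 15(W), 11(W); every one is W ⇒ L
n=20: can move to 18, which is L ⇒ W
n=21: can move to 19, which is L ⇒ W
n=22: can move to 18, which is L ⇒ W
n=23: can move to 19, which is L ⇒ W
n=24: moves to 22(W), 20(W), 16(W); every one is W ⇒ L
n=25: moves to 23(W), 21(W), 17(W); every one is W ⇒ L
n=26: can move to 24, which is L ⇒ W
n=27: can move to 25, which is L ⇒ W
n=28: can move to 24, which is L ⇒ W
n=29: can move to 25, which is L ⇒ W
n=30: moves to 28(W), 26(W), 22(W); every one is W ⇒ L
n=31: moves to 29(W), 27(W), 23(W); every one is W ⇒ L
n=32: can move to 30, which is L ⇒ W
n=33: can move to 31, which is L ⇒ W
n=34: can move to 30, which is L ⇒ W
n=35: can move to 31, which is L ⇒ W
n=36: moves to 34(W), 32(W), 28(W); every one is W ⇒ L
n=37: moves to 35(W), 33(W), 29(W); every one is W ⇒ L
Reading off the rows marked L gives the requested list; there are 14 such values of n.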